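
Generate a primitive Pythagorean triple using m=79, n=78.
(157, 12324, 12325)

Euclid's formula: a = m² - n², b = 2mn, c = m² + n²
m = 79, n = 78
a = 79² - 78² = 6241 - 6084 = 157
b = 2 × 79 × 78 = 12324
c = 79² + 78² = 6241 + 6084 = 12325
Verification: 157² + 12324² = 24649 + 151880976 = 151905625 = 12325² ✓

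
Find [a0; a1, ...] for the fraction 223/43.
[5; 5, 2, 1, 2]

Euclidean algorithm steps:
223 = 5 × 43 + 8
43 = 5 × 8 + 3
8 = 2 × 3 + 2
3 = 1 × 2 + 1
2 = 2 × 1 + 0
Continued fraction: [5; 5, 2, 1, 2]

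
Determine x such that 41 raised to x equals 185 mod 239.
57

Baby-step giant-step with step n = ⌈√239⌉ = 16.
Baby steps 41^j mod 239 (j:value) for j=0..15: 0:1, 1:41, 2:8, 3:89, 4:64, 5:234, 6:34, 7:199, 8:33, 9:158, 10:25, 11:69, 12:200, 13:74, 14:166, 15:114.
Giant-step multiplier: 41^(-16) ≡ 41^(238-16) = 41^222 ≡ 124 (mod 239).
Giant steps γ_i = 185·124^i mod 239: γ_0=185, γ_1=235, γ_2=221, γ_3=158 (in table at j=9).
x = i·n + j = 3·16 + 9 = 57.
Check: 41^57 ≡ 185 (mod 239).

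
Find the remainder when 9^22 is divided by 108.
81

Repeated squaring. Binary of 22 = 10110.
9^1 ≡ 9 (mod 108); 9^2 ≡ 81 (mod 108); 9^4 ≡ 81 (mod 108); 9^8 ≡ 81 (mod 108); 9^16 ≡ 81 (mod 108)
9^22 = 9^2 × 9^4 × 9^16 ≡ 81 (mod 108)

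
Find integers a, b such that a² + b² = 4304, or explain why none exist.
40² + 52² (a=40, b=52)

Factorization: 4304 = 2^4 × 269
By Fermat: n is sum of two squares iff every prime p ≡ 3 (mod 4) appears to even power.
All primes ≡ 3 (mod 4) appear to even power.
Search a = 0, 1, 2, … for 4304 - a² a perfect square: first hit at a = 40: 4304 - 1600 = 2704 = 52².
4304 = 40² + 52² = 1600 + 2704 ✓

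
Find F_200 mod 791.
623

Matrix identity: Q^n = [[F_(n+1), F_n], [F_n, F_(n-1)]] with Q = [[1,1],[1,0]].
n = 200 = 11001000₂. Square-and-multiply, entries mod 791:
Q^1 = [[1,1],[1,0]]
Q^3 = (Q^1)²·Q = [[3,2],[2,1]]
Q^6 = (Q^3)² = [[13,8],[8,5]]
Q^12 = (Q^6)² = [[233,144],[144,89]]
Q^25 = (Q^12)²·Q = [[370,671],[671,490]]
Q^50 = (Q^25)² = [[219,421],[421,589]]
Q^100 = (Q^50)² = [[558,38],[38,520]]
Q^200 = (Q^100)² = [[363,623],[623,531]]
F_200 mod 791 = Q^200[0][1] = 623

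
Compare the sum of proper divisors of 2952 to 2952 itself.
abundant

Proper divisors of 2952: sum = 1 + 2 + 3 + 4 + 6 + 8 + 9 + 12 + ... + 492 + 738 + 984 + 1476 (23 divisors) = 5238
Since 5238 > 2952, 2952 is abundant.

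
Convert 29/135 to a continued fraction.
[0; 4, 1, 1, 1, 9]

Euclidean algorithm steps:
29 = 0 × 135 + 29
135 = 4 × 29 + 19
29 = 1 × 19 + 10
19 = 1 × 10 + 9
10 = 1 × 9 + 1
9 = 9 × 1 + 0
Continued fraction: [0; 4, 1, 1, 1, 9]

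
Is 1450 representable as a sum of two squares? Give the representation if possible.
9² + 37² (a=9, b=37)

Factorization: 1450 = 2 × 5^2 × 29
By Fermat: n is sum of two squares iff every prime p ≡ 3 (mod 4) appears to even power.
All primes ≡ 3 (mod 4) appear to even power.
Search a = 0, 1, 2, … for 1450 - a² a perfect square: first hit at a = 9: 1450 - 81 = 1369 = 37².
1450 = 9² + 37² = 81 + 1369 ✓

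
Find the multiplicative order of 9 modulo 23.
11

23 is prime, so ord(9) divides φ(23) = 22.
Divisors of 22: 1, 2, 11, 22.
Repeated squaring: 9^1 ≡ 9, 9^2 ≡ 12, 9^4 ≡ 6, 9^8 ≡ 13, 9^16 ≡ 8 (mod 23).
Test 9^d mod 23 for each divisor d in increasing order:
9^1 ≡ 9
9^2 ≡ 12
9^11 = 9^8·9^2·9^1 ≡ 1  ← first divisor giving 1
The order is 11.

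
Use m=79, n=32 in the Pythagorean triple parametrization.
(5217, 5056, 7265)

Euclid's formula: a = m² - n², b = 2mn, c = m² + n²
m = 79, n = 32
a = 79² - 32² = 6241 - 1024 = 5217
b = 2 × 79 × 32 = 5056
c = 79² + 32² = 6241 + 1024 = 7265
Verification: 5217² + 5056² = 27217089 + 25563136 = 52780225 = 7265² ✓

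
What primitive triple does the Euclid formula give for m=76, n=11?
(5655, 1672, 5897)

Euclid's formula: a = m² - n², b = 2mn, c = m² + n²
m = 76, n = 11
a = 76² - 11² = 5776 - 121 = 5655
b = 2 × 76 × 11 = 1672
c = 76² + 11² = 5776 + 121 = 5897
Verification: 5655² + 1672² = 31979025 + 2795584 = 34774609 = 5897² ✓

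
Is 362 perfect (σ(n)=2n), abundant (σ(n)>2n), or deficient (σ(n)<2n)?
deficient

Proper divisors of 362: sum = 1 + 2 + 181 = 184
Since 184 < 362, 362 is deficient.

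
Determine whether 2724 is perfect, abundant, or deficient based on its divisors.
abundant

Proper divisors of 2724: sum = 1 + 2 + 3 + 4 + 6 + 12 + 227 + 454 + 681 + 908 + 1362 = 3660
Since 3660 > 2724, 2724 is abundant.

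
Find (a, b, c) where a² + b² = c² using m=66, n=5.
(4331, 660, 4381)

Euclid's formula: a = m² - n², b = 2mn, c = m² + n²
m = 66, n = 5
a = 66² - 5² = 4356 - 25 = 4331
b = 2 × 66 × 5 = 660
c = 66² + 5² = 4356 + 25 = 4381
Verification: 4331² + 660² = 18757561 + 435600 = 19193161 = 4381² ✓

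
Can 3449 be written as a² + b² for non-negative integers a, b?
40² + 43² (a=40, b=43)

Factorization: 3449 = 3449
By Fermat: n is sum of two squares iff every prime p ≡ 3 (mod 4) appears to even power.
All primes ≡ 3 (mod 4) appear to even power.
Search a = 0, 1, 2, … for 3449 - a² a perfect square: first hit at a = 40: 3449 - 1600 = 1849 = 43².
3449 = 40² + 43² = 1600 + 1849 ✓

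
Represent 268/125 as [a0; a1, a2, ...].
[2; 6, 1, 17]

Euclidean algorithm steps:
268 = 2 × 125 + 18
125 = 6 × 18 + 17
18 = 1 × 17 + 1
17 = 17 × 1 + 0
Continued fraction: [2; 6, 1, 17]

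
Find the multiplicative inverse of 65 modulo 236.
69

gcd(65, 236) = 1, so the inverse exists.
Extended Euclidean algorithm on (236, 65):
236 = 3 × 65 + 41  ⟹  41 = (1)·236 + (-3)·65
65 = 1 × 41 + 24  ⟹  24 = (-1)·236 + (4)·65
41 = 1 × 24 + 17  ⟹  17 = (2)·236 + (-7)·65
24 = 1 × 17 + 7  ⟹  7 = (-3)·236 + (11)·65
17 = 2 × 7 + 3  ⟹  3 = (8)·236 + (-29)·65
7 = 2 × 3 + 1  ⟹  1 = (-19)·236 + (69)·65
So (69)·65 ≡ 1 (mod 236), i.e. 65^(-1) ≡ 69 (mod 236).
Check: 65 × 69 = 4485 ≡ 1 (mod 236)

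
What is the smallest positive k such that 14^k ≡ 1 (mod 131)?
130

131 is prime, so ord(14) divides φ(131) = 130.
Divisors of 130: 1, 2, 5, 10, 13, 26, 65, 130.
Repeated squaring: 14^1 ≡ 14, 14^2 ≡ 65, 14^4 ≡ 33, 14^8 ≡ 41, 14^16 ≡ 109, 14^32 ≡ 91, 14^64 ≡ 28, 14^128 ≡ 129 (mod 131).
Test 14^d mod 131 for each divisor d in increasing order:
14^1 ≡ 14
14^2 ≡ 65
14^5 = 14^4·14^1 ≡ 69
14^10 = 14^8·14^2 ≡ 45
14^13 = 14^8·14^4·14^1 ≡ 78
14^26 = 14^16·14^8·14^2 ≡ 58
14^65 = 14^64·14^1 ≡ 130
14^130 = 14^128·14^2 ≡ 1  ← first divisor giving 1
The order is 130.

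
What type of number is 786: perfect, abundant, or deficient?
abundant

Proper divisors of 786: sum = 1 + 2 + 3 + 6 + 131 + 262 + 393 = 798
Since 798 > 786, 786 is abundant.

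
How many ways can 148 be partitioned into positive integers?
33549419497

p(n) counts ways to write n as a sum of positive integers (order ignored).
Euler's pentagonal recurrence: p(k) = p(k-1) + p(k-2) - p(k-5) - p(k-7) + p(k-12) + p(k-15) - ... (offsets j(3j∓1)/2, signs ++--, p(0)=1, p(<0)=0).
DP table for k = 0..147: p(0)=1, p(1)=1, p(2)=2, p(3)=3, p(4)=5, p(5)=7, p(6)=11, p(7)=15, p(8)=22, p(9)=30, p(10)=42, p(11)=56, p(12)=77, p(13)=101, p(14)=135, p(15)=176, p(16)=231, p(17)=297, p(18)=385, p(19)=490, p(20)=627, p(21)=792, p(22)=1002, p(23)=1255, p(24)=1575, p(25)=1958, p(26)=2436, p(27)=3010, p(28)=3718, p(29)=4565, p(30)=5604, p(31)=6842, p(32)=8349, p(33)=10143, p(34)=12310, p(35)=14883, p(36)=17977, p(37)=21637, p(38)=26015, p(39)=31185, p(40)=37338, p(41)=44583, p(42)=53174, p(43)=63261, p(44)=75175, p(45)=89134, p(46)=105558, p(47)=124754, p(48)=147273, p(49)=173525, p(50)=204226, p(51)=239943, p(52)=281589, p(53)=329931, p(54)=386155, p(55)=451276, p(56)=526823, p(57)=614154, p(58)=715220, p(59)=831820, p(60)=966467, p(61)=1121505, p(62)=1300156, p(63)=1505499, p(64)=1741630, p(65)=2012558, p(66)=2323520, p(67)=2679689, p(68)=3087735, p(69)=3554345, p(70)=4087968, p(71)=4697205, p(72)=5392783, p(73)=6185689, p(74)=7089500, p(75)=8118264, p(76)=9289091, p(77)=10619863, p(78)=12132164, p(79)=13848650, p(80)=15796476, p(81)=18004327, p(82)=20506255, p(83)=23338469, p(84)=26543660, p(85)=30167357, p(86)=34262962, p(87)=38887673, p(88)=44108109, p(89)=49995925, p(90)=56634173, p(91)=64112359, p(92)=72533807, p(93)=82010177, p(94)=92669720, p(95)=104651419, p(96)=118114304, p(97)=133230930, p(98)=150198136, p(99)=169229875, p(100)=190569292, p(101)=214481126, p(102)=241265379, p(103)=271248950, p(104)=304801365, p(105)=342325709, p(106)=384276336, p(107)=431149389, p(108)=483502844, p(109)=541946240, p(110)=607163746, p(111)=679903203, p(112)=761002156, p(113)=851376628, p(114)=952050665, p(115)=1064144451, p(116)=1188908248, p(117)=1327710076, p(118)=1482074143, p(119)=1653668665, p(120)=1844349560, p(121)=2056148051, p(122)=2291320912, p(123)=2552338241, p(124)=2841940500, p(125)=3163127352, p(126)=3519222692, p(127)=3913864295, p(128)=4351078600, p(129)=4835271870, p(130)=5371315400, p(131)=5964539504, p(132)=6620830889, p(133)=7346629512, p(134)=8149040695, p(135)=9035836076, p(136)=10015581680, p(137)=11097645016, p(138)=12292341831, p(139)=13610949895, p(140)=15065878135, p(141)=16670689208, p(142)=18440293320, p(143)=20390982757, p(144)=22540654445, p(145)=24908858009, p(146)=27517052599, p(147)=30388671978.
Final step: p(148) = p(147) + p(146) - p(143) - p(141) + p(136) + p(133) - p(126) - p(122) + p(113) + p(108) - p(97) - p(91) + p(78) + p(71) - p(56) - p(48) + p(31) + p(22) - p(3)
= 30388671978 + 27517052599 - 20390982757 - 16670689208 + 10015581680 + 7346629512 - 3519222692 - 2291320912 + 851376628 + 483502844 - 133230930 - 64112359 + 12132164 + 4697205 - 526823 - 147273 + 6842 + 1002 - 3
= 33549419497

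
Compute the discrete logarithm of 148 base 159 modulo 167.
107

Baby-step giant-step with step n = ⌈√167⌉ = 13.
Baby steps 159^j mod 167 (j:value) for j=0..12: 0:1, 1:159, 2:64, 3:156, 4:88, 5:131, 6:121, 7:34, 8:62, 9:5, 10:127, 11:153, 12:112.
Giant-step multiplier: 159^(-13) ≡ 159^(166-13) = 159^153 ≡ 52 (mod 167).
Giant steps γ_i = 148·52^i mod 167: γ_0=148, γ_1=14, γ_2=60, γ_3=114, γ_4=83, γ_5=141, γ_6=151, γ_7=3, γ_8=156 (in table at j=3).
x = i·n + j = 8·13 + 3 = 107.
Check: 159^107 ≡ 148 (mod 167).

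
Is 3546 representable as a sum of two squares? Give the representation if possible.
39² + 45² (a=39, b=45)

Factorization: 3546 = 2 × 3^2 × 197
By Fermat: n is sum of two squares iff every prime p ≡ 3 (mod 4) appears to even power.
All primes ≡ 3 (mod 4) appear to even power.
Search a = 0, 1, 2, … for 3546 - a² a perfect square: first hit at a = 39: 3546 - 1521 = 2025 = 45².
3546 = 39² + 45² = 1521 + 2025 ✓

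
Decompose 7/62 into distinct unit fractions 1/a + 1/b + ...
1/9 + 1/558

Greedy algorithm:
7/62: ceiling(62/7) = 9, use 1/9
1/558: ceiling(558/1) = 558, use 1/558
Result: 7/62 = 1/9 + 1/558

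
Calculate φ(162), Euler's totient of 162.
54

162 = 2 × 3^4
φ(n) = n × ∏(1 - 1/p) for each prime p dividing n
φ(162) = 162 × (1 - 1/2) × (1 - 1/3) = 54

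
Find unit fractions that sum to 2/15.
1/8 + 1/120

Greedy algorithm:
2/15: ceiling(15/2) = 8, use 1/8
1/120: ceiling(120/1) = 120, use 1/120
Result: 2/15 = 1/8 + 1/120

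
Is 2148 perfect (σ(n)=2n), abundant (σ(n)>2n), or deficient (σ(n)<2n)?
abundant

Proper divisors of 2148: sum = 1 + 2 + 3 + 4 + 6 + 12 + 179 + 358 + 537 + 716 + 1074 = 2892
Since 2892 > 2148, 2148 is abundant.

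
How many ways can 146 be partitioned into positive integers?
27517052599

p(n) counts ways to write n as a sum of positive integers (order ignored).
Euler's pentagonal recurrence: p(k) = p(k-1) + p(k-2) - p(k-5) - p(k-7) + p(k-12) + p(k-15) - ... (offsets j(3j∓1)/2, signs ++--, p(0)=1, p(<0)=0).
DP table for k = 0..145: p(0)=1, p(1)=1, p(2)=2, p(3)=3, p(4)=5, p(5)=7, p(6)=11, p(7)=15, p(8)=22, p(9)=30, p(10)=42, p(11)=56, p(12)=77, p(13)=101, p(14)=135, p(15)=176, p(16)=231, p(17)=297, p(18)=385, p(19)=490, p(20)=627, p(21)=792, p(22)=1002, p(23)=1255, p(24)=1575, p(25)=1958, p(26)=2436, p(27)=3010, p(28)=3718, p(29)=4565, p(30)=5604, p(31)=6842, p(32)=8349, p(33)=10143, p(34)=12310, p(35)=14883, p(36)=17977, p(37)=21637, p(38)=26015, p(39)=31185, p(40)=37338, p(41)=44583, p(42)=53174, p(43)=63261, p(44)=75175, p(45)=89134, p(46)=105558, p(47)=124754, p(48)=147273, p(49)=173525, p(50)=204226, p(51)=239943, p(52)=281589, p(53)=329931, p(54)=386155, p(55)=451276, p(56)=526823, p(57)=614154, p(58)=715220, p(59)=831820, p(60)=966467, p(61)=1121505, p(62)=1300156, p(63)=1505499, p(64)=1741630, p(65)=2012558, p(66)=2323520, p(67)=2679689, p(68)=3087735, p(69)=3554345, p(70)=4087968, p(71)=4697205, p(72)=5392783, p(73)=6185689, p(74)=7089500, p(75)=8118264, p(76)=9289091, p(77)=10619863, p(78)=12132164, p(79)=13848650, p(80)=15796476, p(81)=18004327, p(82)=20506255, p(83)=23338469, p(84)=26543660, p(85)=30167357, p(86)=34262962, p(87)=38887673, p(88)=44108109, p(89)=49995925, p(90)=56634173, p(91)=64112359, p(92)=72533807, p(93)=82010177, p(94)=92669720, p(95)=104651419, p(96)=118114304, p(97)=133230930, p(98)=150198136, p(99)=169229875, p(100)=190569292, p(101)=214481126, p(102)=241265379, p(103)=271248950, p(104)=304801365, p(105)=342325709, p(106)=384276336, p(107)=431149389, p(108)=483502844, p(109)=541946240, p(110)=607163746, p(111)=679903203, p(112)=761002156, p(113)=851376628, p(114)=952050665, p(115)=1064144451, p(116)=1188908248, p(117)=1327710076, p(118)=1482074143, p(119)=1653668665, p(120)=1844349560, p(121)=2056148051, p(122)=2291320912, p(123)=2552338241, p(124)=2841940500, p(125)=3163127352, p(126)=3519222692, p(127)=3913864295, p(128)=4351078600, p(129)=4835271870, p(130)=5371315400, p(131)=5964539504, p(132)=6620830889, p(133)=7346629512, p(134)=8149040695, p(135)=9035836076, p(136)=10015581680, p(137)=11097645016, p(138)=12292341831, p(139)=13610949895, p(140)=15065878135, p(141)=16670689208, p(142)=18440293320, p(143)=20390982757, p(144)=22540654445, p(145)=24908858009.
Final step: p(146) = p(145) + p(144) - p(141) - p(139) + p(134) + p(131) - p(124) - p(120) + p(111) + p(106) - p(95) - p(89) + p(76) + p(69) - p(54) - p(46) + p(29) + p(20) - p(1)
= 24908858009 + 22540654445 - 16670689208 - 13610949895 + 8149040695 + 5964539504 - 2841940500 - 1844349560 + 679903203 + 384276336 - 104651419 - 49995925 + 9289091 + 3554345 - 386155 - 105558 + 4565 + 627 - 1
= 27517052599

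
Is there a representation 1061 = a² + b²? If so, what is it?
10² + 31² (a=10, b=31)

Factorization: 1061 = 1061
By Fermat: n is sum of two squares iff every prime p ≡ 3 (mod 4) appears to even power.
All primes ≡ 3 (mod 4) appear to even power.
Search a = 0, 1, 2, … for 1061 - a² a perfect square: first hit at a = 10: 1061 - 100 = 961 = 31².
1061 = 10² + 31² = 100 + 961 ✓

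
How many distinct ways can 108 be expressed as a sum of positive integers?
483502844

p(n) counts ways to write n as a sum of positive integers (order ignored).
Euler's pentagonal recurrence: p(k) = p(k-1) + p(k-2) - p(k-5) - p(k-7) + p(k-12) + p(k-15) - ... (offsets j(3j∓1)/2, signs ++--, p(0)=1, p(<0)=0).
DP table for k = 0..107: p(0)=1, p(1)=1, p(2)=2, p(3)=3, p(4)=5, p(5)=7, p(6)=11, p(7)=15, p(8)=22, p(9)=30, p(10)=42, p(11)=56, p(12)=77, p(13)=101, p(14)=135, p(15)=176, p(16)=231, p(17)=297, p(18)=385, p(19)=490, p(20)=627, p(21)=792, p(22)=1002, p(23)=1255, p(24)=1575, p(25)=1958, p(26)=2436, p(27)=3010, p(28)=3718, p(29)=4565, p(30)=5604, p(31)=6842, p(32)=8349, p(33)=10143, p(34)=12310, p(35)=14883, p(36)=17977, p(37)=21637, p(38)=26015, p(39)=31185, p(40)=37338, p(41)=44583, p(42)=53174, p(43)=63261, p(44)=75175, p(45)=89134, p(46)=105558, p(47)=124754, p(48)=147273, p(49)=173525, p(50)=204226, p(51)=239943, p(52)=281589, p(53)=329931, p(54)=386155, p(55)=451276, p(56)=526823, p(57)=614154, p(58)=715220, p(59)=831820, p(60)=966467, p(61)=1121505, p(62)=1300156, p(63)=1505499, p(64)=1741630, p(65)=2012558, p(66)=2323520, p(67)=2679689, p(68)=3087735, p(69)=3554345, p(70)=4087968, p(71)=4697205, p(72)=5392783, p(73)=6185689, p(74)=7089500, p(75)=8118264, p(76)=9289091, p(77)=10619863, p(78)=12132164, p(79)=13848650, p(80)=15796476, p(81)=18004327, p(82)=20506255, p(83)=23338469, p(84)=26543660, p(85)=30167357, p(86)=34262962, p(87)=38887673, p(88)=44108109, p(89)=49995925, p(90)=56634173, p(91)=64112359, p(92)=72533807, p(93)=82010177, p(94)=92669720, p(95)=104651419, p(96)=118114304, p(97)=133230930, p(98)=150198136, p(99)=169229875, p(100)=190569292, p(101)=214481126, p(102)=241265379, p(103)=271248950, p(104)=304801365, p(105)=342325709, p(106)=384276336, p(107)=431149389.
Final step: p(108) = p(107) + p(106) - p(103) - p(101) + p(96) + p(93) - p(86) - p(82) + p(73) + p(68) - p(57) - p(51) + p(38) + p(31) - p(16) - p(8)
= 431149389 + 384276336 - 271248950 - 214481126 + 118114304 + 82010177 - 34262962 - 20506255 + 6185689 + 3087735 - 614154 - 239943 + 26015 + 6842 - 231 - 22
= 483502844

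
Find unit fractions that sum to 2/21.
1/11 + 1/231

Greedy algorithm:
2/21: ceiling(21/2) = 11, use 1/11
1/231: ceiling(231/1) = 231, use 1/231
Result: 2/21 = 1/11 + 1/231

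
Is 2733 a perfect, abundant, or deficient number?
deficient

Proper divisors of 2733: sum = 1 + 3 + 911 = 915
Since 915 < 2733, 2733 is deficient.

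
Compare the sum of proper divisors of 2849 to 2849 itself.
deficient

Proper divisors of 2849: sum = 1 + 7 + 11 + 37 + 77 + 259 + 407 = 799
Since 799 < 2849, 2849 is deficient.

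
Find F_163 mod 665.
457

Matrix identity: Q^n = [[F_(n+1), F_n], [F_n, F_(n-1)]] with Q = [[1,1],[1,0]].
n = 163 = 10100011₂. Square-and-multiply, entries mod 665:
Q^1 = [[1,1],[1,0]]
Q^2 = (Q^1)² = [[2,1],[1,1]]
Q^5 = (Q^2)²·Q = [[8,5],[5,3]]
Q^10 = (Q^5)² = [[89,55],[55,34]]
Q^20 = (Q^10)² = [[306,115],[115,191]]
Q^40 = (Q^20)² = [[461,630],[630,496]]
Q^81 = (Q^40)²·Q = [[36,281],[281,420]]
Q^163 = (Q^81)²·Q = [[248,457],[457,456]]
F_163 mod 665 = Q^163[0][1] = 457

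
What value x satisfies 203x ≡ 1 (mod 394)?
33

gcd(203, 394) = 1, so the inverse exists.
Extended Euclidean algorithm on (394, 203):
394 = 1 × 203 + 191  ⟹  191 = (1)·394 + (-1)·203
203 = 1 × 191 + 12  ⟹  12 = (-1)·394 + (2)·203
191 = 15 × 12 + 11  ⟹  11 = (16)·394 + (-31)·203
12 = 1 × 11 + 1  ⟹  1 = (-17)·394 + (33)·203
So (33)·203 ≡ 1 (mod 394), i.e. 203^(-1) ≡ 33 (mod 394).
Check: 203 × 33 = 6699 ≡ 1 (mod 394)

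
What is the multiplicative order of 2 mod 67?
66

67 is prime, so ord(2) divides φ(67) = 66.
Divisors of 66: 1, 2, 3, 6, 11, 22, 33, 66.
Repeated squaring: 2^1 ≡ 2, 2^2 ≡ 4, 2^4 ≡ 16, 2^8 ≡ 55, 2^16 ≡ 10, 2^32 ≡ 33, 2^64 ≡ 17 (mod 67).
Test 2^d mod 67 for each divisor d in increasing order:
2^1 ≡ 2
2^2 ≡ 4
2^3 = 2^2·2^1 ≡ 8
2^6 = 2^4·2^2 ≡ 64
2^11 = 2^8·2^2·2^1 ≡ 38
2^22 = 2^16·2^4·2^2 ≡ 37
2^33 = 2^32·2^1 ≡ 66
2^66 = 2^64·2^2 ≡ 1  ← first divisor giving 1
The order is 66.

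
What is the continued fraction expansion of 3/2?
[1; 2]

Euclidean algorithm steps:
3 = 1 × 2 + 1
2 = 2 × 1 + 0
Continued fraction: [1; 2]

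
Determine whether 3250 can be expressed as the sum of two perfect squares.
1² + 57² (a=1, b=57)

Factorization: 3250 = 2 × 5^3 × 13
By Fermat: n is sum of two squares iff every prime p ≡ 3 (mod 4) appears to even power.
All primes ≡ 3 (mod 4) appear to even power.
Search a = 0, 1, 2, … for 3250 - a² a perfect square: first hit at a = 1: 3250 - 1 = 3249 = 57².
3250 = 1² + 57² = 1 + 3249 ✓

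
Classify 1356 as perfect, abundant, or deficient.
abundant

Proper divisors of 1356: sum = 1 + 2 + 3 + 4 + 6 + 12 + 113 + 226 + 339 + 452 + 678 = 1836
Since 1836 > 1356, 1356 is abundant.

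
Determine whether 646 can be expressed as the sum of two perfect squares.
Not possible

Factorization: 646 = 2 × 17 × 19
By Fermat: n is sum of two squares iff every prime p ≡ 3 (mod 4) appears to even power.
Prime(s) ≡ 3 (mod 4) with odd exponent: [(19, 1)]
Therefore 646 cannot be expressed as a² + b².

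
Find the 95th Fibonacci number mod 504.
1

Matrix identity: Q^n = [[F_(n+1), F_n], [F_n, F_(n-1)]] with Q = [[1,1],[1,0]].
n = 95 = 1011111₂. Square-and-multiply, entries mod 504:
Q^1 = [[1,1],[1,0]]
Q^2 = (Q^1)² = [[2,1],[1,1]]
Q^5 = (Q^2)²·Q = [[8,5],[5,3]]
Q^11 = (Q^5)²·Q = [[144,89],[89,55]]
Q^23 = (Q^11)²·Q = [[0,433],[433,71]]
Q^47 = (Q^23)²·Q = [[0,1],[1,503]]
Q^95 = (Q^47)²·Q = [[0,1],[1,503]]
F_95 mod 504 = Q^95[0][1] = 1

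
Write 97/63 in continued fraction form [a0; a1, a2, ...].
[1; 1, 1, 5, 1, 4]

Euclidean algorithm steps:
97 = 1 × 63 + 34
63 = 1 × 34 + 29
34 = 1 × 29 + 5
29 = 5 × 5 + 4
5 = 1 × 4 + 1
4 = 4 × 1 + 0
Continued fraction: [1; 1, 1, 5, 1, 4]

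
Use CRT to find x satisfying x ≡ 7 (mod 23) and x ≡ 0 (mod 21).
168

Using Chinese Remainder Theorem:
M = 23 × 21 = 483
M1 = 21, M2 = 23
y1 = 21^(-1) mod 23 = 11
y2 = 23^(-1) mod 21 = 11
x = (7×21×11 + 0×23×11) mod 483 = 168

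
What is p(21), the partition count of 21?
792

p(n) counts ways to write n as a sum of positive integers (order ignored).
Euler's pentagonal recurrence: p(k) = p(k-1) + p(k-2) - p(k-5) - p(k-7) + p(k-12) + p(k-15) - ... (offsets j(3j∓1)/2, signs ++--, p(0)=1, p(<0)=0).
DP table for k = 0..20: p(0)=1, p(1)=1, p(2)=2, p(3)=3, p(4)=5, p(5)=7, p(6)=11, p(7)=15, p(8)=22, p(9)=30, p(10)=42, p(11)=56, p(12)=77, p(13)=101, p(14)=135, p(15)=176, p(16)=231, p(17)=297, p(18)=385, p(19)=490, p(20)=627.
Final step: p(21) = p(20) + p(19) - p(16) - p(14) + p(9) + p(6)
= 627 + 490 - 231 - 135 + 30 + 11
= 792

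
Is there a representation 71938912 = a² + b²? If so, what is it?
Not possible

Factorization: 71938912 = 2^5 × 131^3
By Fermat: n is sum of two squares iff every prime p ≡ 3 (mod 4) appears to even power.
Prime(s) ≡ 3 (mod 4) with odd exponent: [(131, 3)]
Therefore 71938912 cannot be expressed as a² + b².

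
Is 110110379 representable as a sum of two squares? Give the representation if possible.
Not possible

Factorization: 110110379 = 41 × 139^3
By Fermat: n is sum of two squares iff every prime p ≡ 3 (mod 4) appears to even power.
Prime(s) ≡ 3 (mod 4) with odd exponent: [(139, 3)]
Therefore 110110379 cannot be expressed as a² + b².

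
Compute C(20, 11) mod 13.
0

Using Lucas' theorem:
Write n=20 and k=11 in base 13:
n in base 13: [1, 7]
k in base 13: [0, 11]
C(20,11) mod 13 = ∏ C(n_i, k_i) mod 13
Digit binomials (mod 13): C(1,0) = 1; C(7,11) = 0 (k_i > n_i)
Product: 1 × 0 = 0 ≡ 0 (mod 13)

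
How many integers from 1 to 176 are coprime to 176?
80

176 = 2^4 × 11
φ(n) = n × ∏(1 - 1/p) for each prime p dividing n
φ(176) = 176 × (1 - 1/2) × (1 - 1/11) = 80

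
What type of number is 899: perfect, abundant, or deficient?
deficient

Proper divisors of 899: sum = 1 + 29 + 31 = 61
Since 61 < 899, 899 is deficient.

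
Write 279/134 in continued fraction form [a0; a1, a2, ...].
[2; 12, 5, 2]

Euclidean algorithm steps:
279 = 2 × 134 + 11
134 = 12 × 11 + 2
11 = 5 × 2 + 1
2 = 2 × 1 + 0
Continued fraction: [2; 12, 5, 2]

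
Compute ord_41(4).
10

41 is prime, so ord(4) divides φ(41) = 40.
Divisors of 40: 1, 2, 4, 5, 8, 10, 20, 40.
Repeated squaring: 4^1 ≡ 4, 4^2 ≡ 16, 4^4 ≡ 10, 4^8 ≡ 18, 4^16 ≡ 37, 4^32 ≡ 16 (mod 41).
Test 4^d mod 41 for each divisor d in increasing order:
4^1 ≡ 4
4^2 ≡ 16
4^4 ≡ 10
4^5 = 4^4·4^1 ≡ 40
4^8 ≡ 18
4^10 = 4^8·4^2 ≡ 1  ← first divisor giving 1
The order is 10.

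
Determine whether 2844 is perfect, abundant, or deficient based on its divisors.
abundant

Proper divisors of 2844: sum = 1 + 2 + 3 + 4 + 6 + 9 + 12 + 18 + ... + 474 + 711 + 948 + 1422 (17 divisors) = 4436
Since 4436 > 2844, 2844 is abundant.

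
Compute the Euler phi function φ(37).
36

37 = 37
φ(n) = n × ∏(1 - 1/p) for each prime p dividing n
φ(37) = 37 × (1 - 1/37) = 36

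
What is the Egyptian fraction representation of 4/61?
1/16 + 1/326 + 1/159088

Greedy algorithm:
4/61: ceiling(61/4) = 16, use 1/16
3/976: ceiling(976/3) = 326, use 1/326
1/159088: ceiling(159088/1) = 159088, use 1/159088
Result: 4/61 = 1/16 + 1/326 + 1/159088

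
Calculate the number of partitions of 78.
12132164

p(n) counts ways to write n as a sum of positive integers (order ignored).
Euler's pentagonal recurrence: p(k) = p(k-1) + p(k-2) - p(k-5) - p(k-7) + p(k-12) + p(k-15) - ... (offsets j(3j∓1)/2, signs ++--, p(0)=1, p(<0)=0).
DP table for k = 0..77: p(0)=1, p(1)=1, p(2)=2, p(3)=3, p(4)=5, p(5)=7, p(6)=11, p(7)=15, p(8)=22, p(9)=30, p(10)=42, p(11)=56, p(12)=77, p(13)=101, p(14)=135, p(15)=176, p(16)=231, p(17)=297, p(18)=385, p(19)=490, p(20)=627, p(21)=792, p(22)=1002, p(23)=1255, p(24)=1575, p(25)=1958, p(26)=2436, p(27)=3010, p(28)=3718, p(29)=4565, p(30)=5604, p(31)=6842, p(32)=8349, p(33)=10143, p(34)=12310, p(35)=14883, p(36)=17977, p(37)=21637, p(38)=26015, p(39)=31185, p(40)=37338, p(41)=44583, p(42)=53174, p(43)=63261, p(44)=75175, p(45)=89134, p(46)=105558, p(47)=124754, p(48)=147273, p(49)=173525, p(50)=204226, p(51)=239943, p(52)=281589, p(53)=329931, p(54)=386155, p(55)=451276, p(56)=526823, p(57)=614154, p(58)=715220, p(59)=831820, p(60)=966467, p(61)=1121505, p(62)=1300156, p(63)=1505499, p(64)=1741630, p(65)=2012558, p(66)=2323520, p(67)=2679689, p(68)=3087735, p(69)=3554345, p(70)=4087968, p(71)=4697205, p(72)=5392783, p(73)=6185689, p(74)=7089500, p(75)=8118264, p(76)=9289091, p(77)=10619863.
Final step: p(78) = p(77) + p(76) - p(73) - p(71) + p(66) + p(63) - p(56) - p(52) + p(43) + p(38) - p(27) - p(21) + p(8) + p(1)
= 10619863 + 9289091 - 6185689 - 4697205 + 2323520 + 1505499 - 526823 - 281589 + 63261 + 26015 - 3010 - 792 + 22 + 1
= 12132164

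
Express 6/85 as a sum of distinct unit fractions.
1/15 + 1/255

Greedy algorithm:
6/85: ceiling(85/6) = 15, use 1/15
1/255: ceiling(255/1) = 255, use 1/255
Result: 6/85 = 1/15 + 1/255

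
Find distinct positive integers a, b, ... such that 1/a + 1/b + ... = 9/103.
1/12 + 1/248 + 1/76632

Greedy algorithm:
9/103: ceiling(103/9) = 12, use 1/12
5/1236: ceiling(1236/5) = 248, use 1/248
1/76632: ceiling(76632/1) = 76632, use 1/76632
Result: 9/103 = 1/12 + 1/248 + 1/76632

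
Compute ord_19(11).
3

19 is prime, so ord(11) divides φ(19) = 18.
Divisors of 18: 1, 2, 3, 6, 9, 18.
Repeated squaring: 11^1 ≡ 11, 11^2 ≡ 7, 11^4 ≡ 11, 11^8 ≡ 7, 11^16 ≡ 11 (mod 19).
Test 11^d mod 19 for each divisor d in increasing order:
11^1 ≡ 11
11^2 ≡ 7
11^3 = 11^2·11^1 ≡ 1  ← first divisor giving 1
The order is 3.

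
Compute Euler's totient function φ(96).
32

96 = 2^5 × 3
φ(n) = n × ∏(1 - 1/p) for each prime p dividing n
φ(96) = 96 × (1 - 1/2) × (1 - 1/3) = 32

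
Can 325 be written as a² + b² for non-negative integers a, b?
1² + 18² (a=1, b=18)

Factorization: 325 = 5^2 × 13
By Fermat: n is sum of two squares iff every prime p ≡ 3 (mod 4) appears to even power.
All primes ≡ 3 (mod 4) appear to even power.
Search a = 0, 1, 2, … for 325 - a² a perfect square: first hit at a = 1: 325 - 1 = 324 = 18².
325 = 1² + 18² = 1 + 324 ✓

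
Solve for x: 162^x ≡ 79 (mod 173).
115

Baby-step giant-step with step n = ⌈√173⌉ = 14.
Baby steps 162^j mod 173 (j:value) for j=0..13: 0:1, 1:162, 2:121, 3:53, 4:109, 5:12, 6:41, 7:68, 8:117, 9:97, 10:144, 11:146, 12:124, 13:20.
Giant-step multiplier: 162^(-14) ≡ 162^(172-14) = 162^158 ≡ 92 (mod 173).
Giant steps γ_i = 79·92^i mod 173: γ_0=79, γ_1=2, γ_2=11, γ_3=147, γ_4=30, γ_5=165, γ_6=129, γ_7=104, γ_8=53 (in table at j=3).
x = i·n + j = 8·14 + 3 = 115.
Check: 162^115 ≡ 79 (mod 173).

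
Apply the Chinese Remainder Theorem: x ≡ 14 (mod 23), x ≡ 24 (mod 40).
704

Using Chinese Remainder Theorem:
M = 23 × 40 = 920
M1 = 40, M2 = 23
y1 = 40^(-1) mod 23 = 19
y2 = 23^(-1) mod 40 = 7
x = (14×40×19 + 24×23×7) mod 920 = 704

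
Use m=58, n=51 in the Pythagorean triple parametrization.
(763, 5916, 5965)

Euclid's formula: a = m² - n², b = 2mn, c = m² + n²
m = 58, n = 51
a = 58² - 51² = 3364 - 2601 = 763
b = 2 × 58 × 51 = 5916
c = 58² + 51² = 3364 + 2601 = 5965
Verification: 763² + 5916² = 582169 + 34999056 = 35581225 = 5965² ✓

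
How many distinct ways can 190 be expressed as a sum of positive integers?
1667727404093

p(n) counts ways to write n as a sum of positive integers (order ignored).
Euler's pentagonal recurrence: p(k) = p(k-1) + p(k-2) - p(k-5) - p(k-7) + p(k-12) + p(k-15) - ... (offsets j(3j∓1)/2, signs ++--, p(0)=1, p(<0)=0).
DP table for k = 0..189: p(0)=1, p(1)=1, p(2)=2, p(3)=3, p(4)=5, p(5)=7, p(6)=11, p(7)=15, p(8)=22, p(9)=30, p(10)=42, p(11)=56, p(12)=77, p(13)=101, p(14)=135, p(15)=176, p(16)=231, p(17)=297, p(18)=385, p(19)=490, p(20)=627, p(21)=792, p(22)=1002, p(23)=1255, p(24)=1575, p(25)=1958, p(26)=2436, p(27)=3010, p(28)=3718, p(29)=4565, p(30)=5604, p(31)=6842, p(32)=8349, p(33)=10143, p(34)=12310, p(35)=14883, p(36)=17977, p(37)=21637, p(38)=26015, p(39)=31185, p(40)=37338, p(41)=44583, p(42)=53174, p(43)=63261, p(44)=75175, p(45)=89134, p(46)=105558, p(47)=124754, p(48)=147273, p(49)=173525, p(50)=204226, p(51)=239943, p(52)=281589, p(53)=329931, p(54)=386155, p(55)=451276, p(56)=526823, p(57)=614154, p(58)=715220, p(59)=831820, p(60)=966467, p(61)=1121505, p(62)=1300156, p(63)=1505499, p(64)=1741630, p(65)=2012558, p(66)=2323520, p(67)=2679689, p(68)=3087735, p(69)=3554345, p(70)=4087968, p(71)=4697205, p(72)=5392783, p(73)=6185689, p(74)=7089500, p(75)=8118264, p(76)=9289091, p(77)=10619863, p(78)=12132164, p(79)=13848650, p(80)=15796476, p(81)=18004327, p(82)=20506255, p(83)=23338469, p(84)=26543660, p(85)=30167357, p(86)=34262962, p(87)=38887673, p(88)=44108109, p(89)=49995925, p(90)=56634173, p(91)=64112359, p(92)=72533807, p(93)=82010177, p(94)=92669720, p(95)=104651419, p(96)=118114304, p(97)=133230930, p(98)=150198136, p(99)=169229875, p(100)=190569292, p(101)=214481126, p(102)=241265379, p(103)=271248950, p(104)=304801365, p(105)=342325709, p(106)=384276336, p(107)=431149389, p(108)=483502844, p(109)=541946240, p(110)=607163746, p(111)=679903203, p(112)=761002156, p(113)=851376628, p(114)=952050665, p(115)=1064144451, p(116)=1188908248, p(117)=1327710076, p(118)=1482074143, p(119)=1653668665, p(120)=1844349560, p(121)=2056148051, p(122)=2291320912, p(123)=2552338241, p(124)=2841940500, p(125)=3163127352, p(126)=3519222692, p(127)=3913864295, p(128)=4351078600, p(129)=4835271870, p(130)=5371315400, p(131)=5964539504, p(132)=6620830889, p(133)=7346629512, p(134)=8149040695, p(135)=9035836076, p(136)=10015581680, p(137)=11097645016, p(138)=12292341831, p(139)=13610949895, p(140)=15065878135, p(141)=16670689208, p(142)=18440293320, p(143)=20390982757, p(144)=22540654445, p(145)=24908858009, p(146)=27517052599, p(147)=30388671978, p(148)=33549419497, p(149)=37027355200, p(150)=40853235313, p(151)=45060624582, p(152)=49686288421, p(153)=54770336324, p(154)=60356673280, p(155)=66493182097, p(156)=73232243759, p(157)=80630964769, p(158)=88751778802, p(159)=97662728555, p(160)=107438159466, p(161)=118159068427, p(162)=129913904637, p(163)=142798995930, p(164)=156919475295, p(165)=172389800255, p(166)=189334822579, p(167)=207890420102, p(168)=228204732751, p(169)=250438925115, p(170)=274768617130, p(171)=301384802048, p(172)=330495499613, p(173)=362326859895, p(174)=397125074750, p(175)=435157697830, p(176)=476715857290, p(177)=522115831195, p(178)=571701605655, p(179)=625846753120, p(180)=684957390936, p(181)=749474411781, p(182)=819876908323, p(183)=896684817527, p(184)=980462880430, p(185)=1071823774337, p(186)=1171432692373, p(187)=1280011042268, p(188)=1398341745571, p(189)=1527273599625.
Final step: p(190) = p(189) + p(188) - p(185) - p(183) + p(178) + p(175) - p(168) - p(164) + p(155) + p(150) - p(139) - p(133) + p(120) + p(113) - p(98) - p(90) + p(73) + p(64) - p(45) - p(35) + p(14) + p(3)
= 1527273599625 + 1398341745571 - 1071823774337 - 896684817527 + 571701605655 + 435157697830 - 228204732751 - 156919475295 + 66493182097 + 40853235313 - 13610949895 - 7346629512 + 1844349560 + 851376628 - 150198136 - 56634173 + 6185689 + 1741630 - 89134 - 14883 + 135 + 3
= 1667727404093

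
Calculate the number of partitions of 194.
2366022741845

p(n) counts ways to write n as a sum of positive integers (order ignored).
Euler's pentagonal recurrence: p(k) = p(k-1) + p(k-2) - p(k-5) - p(k-7) + p(k-12) + p(k-15) - ... (offsets j(3j∓1)/2, signs ++--, p(0)=1, p(<0)=0).
DP table for k = 0..193: p(0)=1, p(1)=1, p(2)=2, p(3)=3, p(4)=5, p(5)=7, p(6)=11, p(7)=15, p(8)=22, p(9)=30, p(10)=42, p(11)=56, p(12)=77, p(13)=101, p(14)=135, p(15)=176, p(16)=231, p(17)=297, p(18)=385, p(19)=490, p(20)=627, p(21)=792, p(22)=1002, p(23)=1255, p(24)=1575, p(25)=1958, p(26)=2436, p(27)=3010, p(28)=3718, p(29)=4565, p(30)=5604, p(31)=6842, p(32)=8349, p(33)=10143, p(34)=12310, p(35)=14883, p(36)=17977, p(37)=21637, p(38)=26015, p(39)=31185, p(40)=37338, p(41)=44583, p(42)=53174, p(43)=63261, p(44)=75175, p(45)=89134, p(46)=105558, p(47)=124754, p(48)=147273, p(49)=173525, p(50)=204226, p(51)=239943, p(52)=281589, p(53)=329931, p(54)=386155, p(55)=451276, p(56)=526823, p(57)=614154, p(58)=715220, p(59)=831820, p(60)=966467, p(61)=1121505, p(62)=1300156, p(63)=1505499, p(64)=1741630, p(65)=2012558, p(66)=2323520, p(67)=2679689, p(68)=3087735, p(69)=3554345, p(70)=4087968, p(71)=4697205, p(72)=5392783, p(73)=6185689, p(74)=7089500, p(75)=8118264, p(76)=9289091, p(77)=10619863, p(78)=12132164, p(79)=13848650, p(80)=15796476, p(81)=18004327, p(82)=20506255, p(83)=23338469, p(84)=26543660, p(85)=30167357, p(86)=34262962, p(87)=38887673, p(88)=44108109, p(89)=49995925, p(90)=56634173, p(91)=64112359, p(92)=72533807, p(93)=82010177, p(94)=92669720, p(95)=104651419, p(96)=118114304, p(97)=133230930, p(98)=150198136, p(99)=169229875, p(100)=190569292, p(101)=214481126, p(102)=241265379, p(103)=271248950, p(104)=304801365, p(105)=342325709, p(106)=384276336, p(107)=431149389, p(108)=483502844, p(109)=541946240, p(110)=607163746, p(111)=679903203, p(112)=761002156, p(113)=851376628, p(114)=952050665, p(115)=1064144451, p(116)=1188908248, p(117)=1327710076, p(118)=1482074143, p(119)=1653668665, p(120)=1844349560, p(121)=2056148051, p(122)=2291320912, p(123)=2552338241, p(124)=2841940500, p(125)=3163127352, p(126)=3519222692, p(127)=3913864295, p(128)=4351078600, p(129)=4835271870, p(130)=5371315400, p(131)=5964539504, p(132)=6620830889, p(133)=7346629512, p(134)=8149040695, p(135)=9035836076, p(136)=10015581680, p(137)=11097645016, p(138)=12292341831, p(139)=13610949895, p(140)=15065878135, p(141)=16670689208, p(142)=18440293320, p(143)=20390982757, p(144)=22540654445, p(145)=24908858009, p(146)=27517052599, p(147)=30388671978, p(148)=33549419497, p(149)=37027355200, p(150)=40853235313, p(151)=45060624582, p(152)=49686288421, p(153)=54770336324, p(154)=60356673280, p(155)=66493182097, p(156)=73232243759, p(157)=80630964769, p(158)=88751778802, p(159)=97662728555, p(160)=107438159466, p(161)=118159068427, p(162)=129913904637, p(163)=142798995930, p(164)=156919475295, p(165)=172389800255, p(166)=189334822579, p(167)=207890420102, p(168)=228204732751, p(169)=250438925115, p(170)=274768617130, p(171)=301384802048, p(172)=330495499613, p(173)=362326859895, p(174)=397125074750, p(175)=435157697830, p(176)=476715857290, p(177)=522115831195, p(178)=571701605655, p(179)=625846753120, p(180)=684957390936, p(181)=749474411781, p(182)=819876908323, p(183)=896684817527, p(184)=980462880430, p(185)=1071823774337, p(186)=1171432692373, p(187)=1280011042268, p(188)=1398341745571, p(189)=1527273599625, p(190)=1667727404093, p(191)=1820701100652, p(192)=1987276856363, p(193)=2168627105469.
Final step: p(194) = p(193) + p(192) - p(189) - p(187) + p(182) + p(179) - p(172) - p(168) + p(159) + p(154) - p(143) - p(137) + p(124) + p(117) - p(102) - p(94) + p(77) + p(68) - p(49) - p(39) + p(18) + p(7)
= 2168627105469 + 1987276856363 - 1527273599625 - 1280011042268 + 819876908323 + 625846753120 - 330495499613 - 228204732751 + 97662728555 + 60356673280 - 20390982757 - 11097645016 + 2841940500 + 1327710076 - 241265379 - 92669720 + 10619863 + 3087735 - 173525 - 31185 + 385 + 15
= 2366022741845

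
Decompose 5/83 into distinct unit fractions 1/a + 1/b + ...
1/17 + 1/706 + 1/996166

Greedy algorithm:
5/83: ceiling(83/5) = 17, use 1/17
2/1411: ceiling(1411/2) = 706, use 1/706
1/996166: ceiling(996166/1) = 996166, use 1/996166
Result: 5/83 = 1/17 + 1/706 + 1/996166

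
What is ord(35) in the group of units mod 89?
88

89 is prime, so ord(35) divides φ(89) = 88.
Divisors of 88: 1, 2, 4, 8, 11, 22, 44, 88.
Repeated squaring: 35^1 ≡ 35, 35^2 ≡ 68, 35^4 ≡ 85, 35^8 ≡ 16, 35^16 ≡ 78, 35^32 ≡ 32, 35^64 ≡ 45 (mod 89).
Test 35^d mod 89 for each divisor d in increasing order:
35^1 ≡ 35
35^2 ≡ 68
35^4 ≡ 85
35^8 ≡ 16
35^11 = 35^8·35^2·35^1 ≡ 77
35^22 = 35^16·35^4·35^2 ≡ 55
35^44 = 35^32·35^8·35^4 ≡ 88
35^88 = 35^64·35^16·35^8 ≡ 1  ← first divisor giving 1
The order is 88.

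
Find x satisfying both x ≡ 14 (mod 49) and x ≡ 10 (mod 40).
210

Using Chinese Remainder Theorem:
M = 49 × 40 = 1960
M1 = 40, M2 = 49
y1 = 40^(-1) mod 49 = 38
y2 = 49^(-1) mod 40 = 9
x = (14×40×38 + 10×49×9) mod 1960 = 210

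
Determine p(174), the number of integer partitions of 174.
397125074750

p(n) counts ways to write n as a sum of positive integers (order ignored).
Euler's pentagonal recurrence: p(k) = p(k-1) + p(k-2) - p(k-5) - p(k-7) + p(k-12) + p(k-15) - ... (offsets j(3j∓1)/2, signs ++--, p(0)=1, p(<0)=0).
DP table for k = 0..173: p(0)=1, p(1)=1, p(2)=2, p(3)=3, p(4)=5, p(5)=7, p(6)=11, p(7)=15, p(8)=22, p(9)=30, p(10)=42, p(11)=56, p(12)=77, p(13)=101, p(14)=135, p(15)=176, p(16)=231, p(17)=297, p(18)=385, p(19)=490, p(20)=627, p(21)=792, p(22)=1002, p(23)=1255, p(24)=1575, p(25)=1958, p(26)=2436, p(27)=3010, p(28)=3718, p(29)=4565, p(30)=5604, p(31)=6842, p(32)=8349, p(33)=10143, p(34)=12310, p(35)=14883, p(36)=17977, p(37)=21637, p(38)=26015, p(39)=31185, p(40)=37338, p(41)=44583, p(42)=53174, p(43)=63261, p(44)=75175, p(45)=89134, p(46)=105558, p(47)=124754, p(48)=147273, p(49)=173525, p(50)=204226, p(51)=239943, p(52)=281589, p(53)=329931, p(54)=386155, p(55)=451276, p(56)=526823, p(57)=614154, p(58)=715220, p(59)=831820, p(60)=966467, p(61)=1121505, p(62)=1300156, p(63)=1505499, p(64)=1741630, p(65)=2012558, p(66)=2323520, p(67)=2679689, p(68)=3087735, p(69)=3554345, p(70)=4087968, p(71)=4697205, p(72)=5392783, p(73)=6185689, p(74)=7089500, p(75)=8118264, p(76)=9289091, p(77)=10619863, p(78)=12132164, p(79)=13848650, p(80)=15796476, p(81)=18004327, p(82)=20506255, p(83)=23338469, p(84)=26543660, p(85)=30167357, p(86)=34262962, p(87)=38887673, p(88)=44108109, p(89)=49995925, p(90)=56634173, p(91)=64112359, p(92)=72533807, p(93)=82010177, p(94)=92669720, p(95)=104651419, p(96)=118114304, p(97)=133230930, p(98)=150198136, p(99)=169229875, p(100)=190569292, p(101)=214481126, p(102)=241265379, p(103)=271248950, p(104)=304801365, p(105)=342325709, p(106)=384276336, p(107)=431149389, p(108)=483502844, p(109)=541946240, p(110)=607163746, p(111)=679903203, p(112)=761002156, p(113)=851376628, p(114)=952050665, p(115)=1064144451, p(116)=1188908248, p(117)=1327710076, p(118)=1482074143, p(119)=1653668665, p(120)=1844349560, p(121)=2056148051, p(122)=2291320912, p(123)=2552338241, p(124)=2841940500, p(125)=3163127352, p(126)=3519222692, p(127)=3913864295, p(128)=4351078600, p(129)=4835271870, p(130)=5371315400, p(131)=5964539504, p(132)=6620830889, p(133)=7346629512, p(134)=8149040695, p(135)=9035836076, p(136)=10015581680, p(137)=11097645016, p(138)=12292341831, p(139)=13610949895, p(140)=15065878135, p(141)=16670689208, p(142)=18440293320, p(143)=20390982757, p(144)=22540654445, p(145)=24908858009, p(146)=27517052599, p(147)=30388671978, p(148)=33549419497, p(149)=37027355200, p(150)=40853235313, p(151)=45060624582, p(152)=49686288421, p(153)=54770336324, p(154)=60356673280, p(155)=66493182097, p(156)=73232243759, p(157)=80630964769, p(158)=88751778802, p(159)=97662728555, p(160)=107438159466, p(161)=118159068427, p(162)=129913904637, p(163)=142798995930, p(164)=156919475295, p(165)=172389800255, p(166)=189334822579, p(167)=207890420102, p(168)=228204732751, p(169)=250438925115, p(170)=274768617130, p(171)=301384802048, p(172)=330495499613, p(173)=362326859895.
Final step: p(174) = p(173) + p(172) - p(169) - p(167) + p(162) + p(159) - p(152) - p(148) + p(139) + p(134) - p(123) - p(117) + p(104) + p(97) - p(82) - p(74) + p(57) + p(48) - p(29) - p(19)
= 362326859895 + 330495499613 - 250438925115 - 207890420102 + 129913904637 + 97662728555 - 49686288421 - 33549419497 + 13610949895 + 8149040695 - 2552338241 - 1327710076 + 304801365 + 133230930 - 20506255 - 7089500 + 614154 + 147273 - 4565 - 490
= 397125074750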